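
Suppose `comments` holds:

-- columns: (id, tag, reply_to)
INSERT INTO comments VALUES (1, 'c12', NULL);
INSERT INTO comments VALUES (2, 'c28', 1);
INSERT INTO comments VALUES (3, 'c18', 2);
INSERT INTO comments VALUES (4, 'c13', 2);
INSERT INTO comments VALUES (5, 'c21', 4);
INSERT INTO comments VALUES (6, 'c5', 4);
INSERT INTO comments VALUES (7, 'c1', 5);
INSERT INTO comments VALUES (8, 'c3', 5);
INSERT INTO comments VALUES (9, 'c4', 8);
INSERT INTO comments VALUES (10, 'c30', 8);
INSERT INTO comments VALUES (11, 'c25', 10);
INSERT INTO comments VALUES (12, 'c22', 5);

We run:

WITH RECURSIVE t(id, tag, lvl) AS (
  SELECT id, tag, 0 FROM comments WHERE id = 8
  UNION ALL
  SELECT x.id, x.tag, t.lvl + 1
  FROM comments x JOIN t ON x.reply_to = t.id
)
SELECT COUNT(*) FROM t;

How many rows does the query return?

4

Base: id=8 (c3) at lvl 0.
Iteration 1: rows with reply_to in {8} -> c4 (id 9, lvl 1), c30 (id 10, lvl 1).
Iteration 2: rows with reply_to in {9,10} -> c25 (id 11, lvl 2).
Iteration 3: no rows with reply_to in {11}; recursion stops.
Total rows emitted: 4.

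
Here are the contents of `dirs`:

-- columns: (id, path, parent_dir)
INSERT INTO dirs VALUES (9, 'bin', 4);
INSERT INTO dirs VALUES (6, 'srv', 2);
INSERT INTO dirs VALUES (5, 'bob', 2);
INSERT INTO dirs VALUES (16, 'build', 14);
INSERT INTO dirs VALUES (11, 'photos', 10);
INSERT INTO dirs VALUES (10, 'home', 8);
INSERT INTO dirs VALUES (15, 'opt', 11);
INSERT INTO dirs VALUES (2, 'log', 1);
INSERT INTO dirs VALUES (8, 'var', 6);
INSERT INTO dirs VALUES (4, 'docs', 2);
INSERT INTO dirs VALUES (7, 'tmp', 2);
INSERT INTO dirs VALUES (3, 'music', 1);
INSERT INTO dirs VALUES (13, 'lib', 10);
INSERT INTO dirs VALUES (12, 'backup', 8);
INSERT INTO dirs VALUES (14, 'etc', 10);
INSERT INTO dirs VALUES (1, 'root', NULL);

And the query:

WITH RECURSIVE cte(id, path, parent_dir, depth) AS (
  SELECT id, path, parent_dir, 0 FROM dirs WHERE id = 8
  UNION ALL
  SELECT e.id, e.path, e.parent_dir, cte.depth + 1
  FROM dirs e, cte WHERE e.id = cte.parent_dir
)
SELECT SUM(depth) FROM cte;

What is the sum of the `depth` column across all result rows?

Base: id=8 (var), parent_dir=6, depth 0.
Iteration 1: join on id=6 -> srv (id 6, parent_dir=2, depth 1).
Iteration 2: join on id=2 -> log (id 2, parent_dir=1, depth 2).
Iteration 3: join on id=1 -> root (id 1, parent_dir=NULL, depth 3).
Iteration 4: parent_dir is NULL; no match; recursion stops.
SUM(depth) = 0 + 1 + 2 + 3 = 6.

6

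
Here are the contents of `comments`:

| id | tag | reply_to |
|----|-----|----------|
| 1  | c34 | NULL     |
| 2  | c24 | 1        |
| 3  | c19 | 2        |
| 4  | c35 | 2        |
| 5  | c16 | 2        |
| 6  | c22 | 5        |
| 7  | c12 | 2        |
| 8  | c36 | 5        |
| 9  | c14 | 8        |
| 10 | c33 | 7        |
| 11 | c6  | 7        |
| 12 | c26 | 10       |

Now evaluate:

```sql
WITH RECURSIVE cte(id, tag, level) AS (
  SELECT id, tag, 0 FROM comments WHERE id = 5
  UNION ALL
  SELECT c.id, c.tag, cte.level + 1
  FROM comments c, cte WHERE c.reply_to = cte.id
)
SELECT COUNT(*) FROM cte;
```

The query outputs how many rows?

4

Base: id=5 (c16) at level 0.
Iteration 1: rows with reply_to in {5} -> c22 (id 6, level 1), c36 (id 8, level 1).
Iteration 2: rows with reply_to in {6,8} -> c14 (id 9, level 2).
Iteration 3: no rows with reply_to in {9}; recursion stops.
Total rows emitted: 4.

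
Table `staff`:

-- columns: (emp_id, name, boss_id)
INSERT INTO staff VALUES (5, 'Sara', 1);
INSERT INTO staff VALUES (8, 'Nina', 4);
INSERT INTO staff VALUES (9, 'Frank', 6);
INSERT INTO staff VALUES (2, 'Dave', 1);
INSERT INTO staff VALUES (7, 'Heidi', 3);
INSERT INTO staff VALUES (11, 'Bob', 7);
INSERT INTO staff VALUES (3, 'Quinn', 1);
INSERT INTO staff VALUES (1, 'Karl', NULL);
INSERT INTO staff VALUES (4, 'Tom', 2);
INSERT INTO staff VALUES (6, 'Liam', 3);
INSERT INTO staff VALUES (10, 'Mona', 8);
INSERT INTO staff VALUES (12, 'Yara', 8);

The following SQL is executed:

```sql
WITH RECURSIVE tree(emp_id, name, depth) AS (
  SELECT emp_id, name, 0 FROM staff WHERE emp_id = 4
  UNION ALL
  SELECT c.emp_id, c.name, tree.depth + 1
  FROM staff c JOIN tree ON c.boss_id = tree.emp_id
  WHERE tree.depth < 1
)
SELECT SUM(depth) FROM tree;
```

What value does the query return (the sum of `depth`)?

Base: emp_id=4 (Tom) at depth 0.
Iteration 1: rows with boss_id in {4} -> Nina (id 8, depth 1).
Iteration 2: depth < 1 fails for all current rows; recursion stops.
SUM(depth) = 0 + 1 = 1.

1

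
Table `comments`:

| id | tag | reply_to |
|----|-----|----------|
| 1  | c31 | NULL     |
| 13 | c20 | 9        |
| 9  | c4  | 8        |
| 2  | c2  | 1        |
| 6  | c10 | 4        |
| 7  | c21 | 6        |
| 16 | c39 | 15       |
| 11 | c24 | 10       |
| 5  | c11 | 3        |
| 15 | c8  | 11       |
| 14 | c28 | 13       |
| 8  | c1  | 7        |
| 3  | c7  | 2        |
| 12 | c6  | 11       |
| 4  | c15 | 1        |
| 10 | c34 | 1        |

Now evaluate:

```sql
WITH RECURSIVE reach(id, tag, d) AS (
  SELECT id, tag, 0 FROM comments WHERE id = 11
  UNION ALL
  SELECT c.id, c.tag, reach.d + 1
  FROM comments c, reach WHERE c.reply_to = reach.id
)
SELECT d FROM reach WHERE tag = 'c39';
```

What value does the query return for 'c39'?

Base: id=11 (c24) at d 0.
Iteration 1: rows with reply_to in {11} -> c6 (id 12, d 1), c8 (id 15, d 1).
Iteration 2: rows with reply_to in {12,15} -> c39 (id 16, d 2).
Iteration 3: no rows with reply_to in {16}; recursion stops.

2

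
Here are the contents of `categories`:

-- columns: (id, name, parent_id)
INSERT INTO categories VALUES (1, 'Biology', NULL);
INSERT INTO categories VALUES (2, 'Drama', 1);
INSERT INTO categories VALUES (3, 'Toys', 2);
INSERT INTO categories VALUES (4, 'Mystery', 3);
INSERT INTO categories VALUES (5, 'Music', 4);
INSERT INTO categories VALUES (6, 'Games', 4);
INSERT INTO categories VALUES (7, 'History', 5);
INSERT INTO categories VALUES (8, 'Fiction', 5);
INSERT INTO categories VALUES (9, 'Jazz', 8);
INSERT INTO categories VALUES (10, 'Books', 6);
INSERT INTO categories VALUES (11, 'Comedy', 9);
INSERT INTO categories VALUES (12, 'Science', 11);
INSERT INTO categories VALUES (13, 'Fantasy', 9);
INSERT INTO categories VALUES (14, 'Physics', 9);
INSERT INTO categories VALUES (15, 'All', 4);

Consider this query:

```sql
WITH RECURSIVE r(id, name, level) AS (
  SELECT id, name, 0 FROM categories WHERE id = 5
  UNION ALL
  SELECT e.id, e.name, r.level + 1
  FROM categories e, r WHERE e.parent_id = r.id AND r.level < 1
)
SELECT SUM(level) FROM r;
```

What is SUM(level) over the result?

Base: id=5 (Music) at level 0.
Iteration 1: rows with parent_id in {5} -> History (id 7, level 1), Fiction (id 8, level 1).
Iteration 2: level < 1 fails for all current rows; recursion stops.
SUM(level) = 0 + 1 + 1 = 2.

2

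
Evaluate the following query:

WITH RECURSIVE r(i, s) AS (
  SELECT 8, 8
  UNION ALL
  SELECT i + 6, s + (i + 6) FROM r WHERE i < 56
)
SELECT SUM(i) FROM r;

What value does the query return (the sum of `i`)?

288

Base: i=8, s=8.
Iteration 1: 8 < 56 holds -> i = 8 + 6 = 14, s = 8 + 14 = 22.
Iteration 2: 14 < 56 holds -> i = 14 + 6 = 20, s = 22 + 20 = 42.
Iteration 3: 20 < 56 holds -> i = 20 + 6 = 26, s = 42 + 26 = 68.
Iteration 4: 26 < 56 holds -> i = 26 + 6 = 32, s = 68 + 32 = 100.
Iteration 5: 32 < 56 holds -> i = 32 + 6 = 38, s = 100 + 38 = 138.
Iteration 6: 38 < 56 holds -> i = 38 + 6 = 44, s = 138 + 44 = 182.
Iteration 7: 44 < 56 holds -> i = 44 + 6 = 50, s = 182 + 50 = 232.
Iteration 8: 50 < 56 holds -> i = 50 + 6 = 56, s = 232 + 56 = 288.
Iteration 9: 56 < 56 fails; recursion stops.
SUM(i) = 8 + 14 + 20 + 26 + 32 + 38 + 44 + 50 + 56 = 288.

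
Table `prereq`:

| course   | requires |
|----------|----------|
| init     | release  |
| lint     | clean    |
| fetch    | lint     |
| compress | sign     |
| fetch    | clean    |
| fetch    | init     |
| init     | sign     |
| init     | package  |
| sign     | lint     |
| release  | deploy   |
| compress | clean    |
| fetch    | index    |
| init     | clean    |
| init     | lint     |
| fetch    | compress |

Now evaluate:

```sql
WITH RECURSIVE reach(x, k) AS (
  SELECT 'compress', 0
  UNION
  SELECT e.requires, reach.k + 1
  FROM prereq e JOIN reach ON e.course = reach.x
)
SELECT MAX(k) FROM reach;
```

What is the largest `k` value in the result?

3

Base: (compress, k=0).
Iteration 1: edges from {compress} -> (clean, k=1), (sign, k=1).
Iteration 2: edges from {clean,sign} -> (lint, k=2).
Iteration 3: edges from {lint} -> (clean, k=3).
Iteration 4: no outgoing edges from {clean}; recursion stops.
k values: 0, 1, 1, 2, 3; the maximum is 3.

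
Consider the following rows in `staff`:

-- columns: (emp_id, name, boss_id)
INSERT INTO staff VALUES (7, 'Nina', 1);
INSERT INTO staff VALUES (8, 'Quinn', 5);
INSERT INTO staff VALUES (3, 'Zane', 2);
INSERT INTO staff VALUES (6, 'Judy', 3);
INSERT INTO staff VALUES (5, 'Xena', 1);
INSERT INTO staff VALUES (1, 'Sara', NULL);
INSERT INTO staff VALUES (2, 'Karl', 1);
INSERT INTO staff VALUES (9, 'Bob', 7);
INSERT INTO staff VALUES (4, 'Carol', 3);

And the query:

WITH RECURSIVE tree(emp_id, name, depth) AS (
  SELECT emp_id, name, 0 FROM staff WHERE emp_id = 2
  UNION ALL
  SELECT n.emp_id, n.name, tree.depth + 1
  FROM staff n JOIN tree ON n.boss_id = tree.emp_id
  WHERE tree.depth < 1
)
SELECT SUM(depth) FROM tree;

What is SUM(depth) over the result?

Base: emp_id=2 (Karl) at depth 0.
Iteration 1: rows with boss_id in {2} -> Zane (id 3, depth 1).
Iteration 2: depth < 1 fails for all current rows; recursion stops.
SUM(depth) = 0 + 1 = 1.

1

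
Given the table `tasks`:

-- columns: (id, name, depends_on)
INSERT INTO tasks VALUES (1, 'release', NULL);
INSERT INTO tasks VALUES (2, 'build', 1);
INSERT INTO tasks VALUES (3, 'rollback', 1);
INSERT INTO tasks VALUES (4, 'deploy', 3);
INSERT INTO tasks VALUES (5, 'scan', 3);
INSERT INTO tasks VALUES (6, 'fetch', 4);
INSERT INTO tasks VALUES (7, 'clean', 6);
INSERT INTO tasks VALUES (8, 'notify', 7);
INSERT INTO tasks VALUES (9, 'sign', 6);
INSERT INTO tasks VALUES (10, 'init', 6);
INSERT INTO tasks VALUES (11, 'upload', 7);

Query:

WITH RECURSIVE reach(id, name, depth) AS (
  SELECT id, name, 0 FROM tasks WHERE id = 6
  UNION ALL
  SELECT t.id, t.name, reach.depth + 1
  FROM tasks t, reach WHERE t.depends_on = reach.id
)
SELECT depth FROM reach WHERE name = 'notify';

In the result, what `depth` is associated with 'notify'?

Base: id=6 (fetch) at depth 0.
Iteration 1: rows with depends_on in {6} -> clean (id 7, depth 1), sign (id 9, depth 1), init (id 10, depth 1).
Iteration 2: rows with depends_on in {7,9,10} -> notify (id 8, depth 2), upload (id 11, depth 2).
Iteration 3: no rows with depends_on in {8,11}; recursion stops.

2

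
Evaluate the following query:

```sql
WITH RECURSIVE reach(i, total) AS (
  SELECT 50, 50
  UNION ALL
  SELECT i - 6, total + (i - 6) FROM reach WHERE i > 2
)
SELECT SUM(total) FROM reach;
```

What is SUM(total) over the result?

Base: i=50, total=50.
Iteration 1: 50 > 2 holds -> i = 50 - 6 = 44, total = 50 + 44 = 94.
Iteration 2: 44 > 2 holds -> i = 44 - 6 = 38, total = 94 + 38 = 132.
Iteration 3: 38 > 2 holds -> i = 38 - 6 = 32, total = 132 + 32 = 164.
Iteration 4: 32 > 2 holds -> i = 32 - 6 = 26, total = 164 + 26 = 190.
Iteration 5: 26 > 2 holds -> i = 26 - 6 = 20, total = 190 + 20 = 210.
Iteration 6: 20 > 2 holds -> i = 20 - 6 = 14, total = 210 + 14 = 224.
Iteration 7: 14 > 2 holds -> i = 14 - 6 = 8, total = 224 + 8 = 232.
Iteration 8: 8 > 2 holds -> i = 8 - 6 = 2, total = 232 + 2 = 234.
Iteration 9: 2 > 2 fails; recursion stops.
SUM(total) = 50 + 94 + 132 + 164 + 190 + 210 + 224 + 232 + 234 = 1530.

1530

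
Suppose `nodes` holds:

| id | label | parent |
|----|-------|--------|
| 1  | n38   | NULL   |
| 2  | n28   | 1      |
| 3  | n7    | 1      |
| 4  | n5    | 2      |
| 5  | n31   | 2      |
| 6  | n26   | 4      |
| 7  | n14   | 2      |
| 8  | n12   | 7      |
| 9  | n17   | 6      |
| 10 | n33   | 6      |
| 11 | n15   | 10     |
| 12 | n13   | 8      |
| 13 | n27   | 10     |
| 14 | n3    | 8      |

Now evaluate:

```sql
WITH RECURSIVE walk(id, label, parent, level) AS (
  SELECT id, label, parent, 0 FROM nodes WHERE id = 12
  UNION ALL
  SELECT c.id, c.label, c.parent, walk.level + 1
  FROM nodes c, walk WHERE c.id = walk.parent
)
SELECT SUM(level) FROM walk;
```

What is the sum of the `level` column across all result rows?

10

Base: id=12 (n13), parent=8, level 0.
Iteration 1: join on id=8 -> n12 (id 8, parent=7, level 1).
Iteration 2: join on id=7 -> n14 (id 7, parent=2, level 2).
Iteration 3: join on id=2 -> n28 (id 2, parent=1, level 3).
Iteration 4: join on id=1 -> n38 (id 1, parent=NULL, level 4).
Iteration 5: parent is NULL; no match; recursion stops.
SUM(level) = 0 + 1 + 2 + 3 + 4 = 10.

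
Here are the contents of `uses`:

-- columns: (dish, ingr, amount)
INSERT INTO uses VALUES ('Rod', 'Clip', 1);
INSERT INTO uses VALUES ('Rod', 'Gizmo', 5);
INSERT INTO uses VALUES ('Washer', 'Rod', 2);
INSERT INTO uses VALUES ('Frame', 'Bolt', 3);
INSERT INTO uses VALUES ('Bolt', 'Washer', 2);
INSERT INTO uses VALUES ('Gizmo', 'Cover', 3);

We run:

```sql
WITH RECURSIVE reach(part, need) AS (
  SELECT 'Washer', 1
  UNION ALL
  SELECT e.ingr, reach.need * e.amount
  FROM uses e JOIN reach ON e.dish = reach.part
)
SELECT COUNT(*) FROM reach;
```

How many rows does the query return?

Base: (Washer, need=1).
Iteration 1: components of {Washer} -> Rod = 1*2 = 2.
Iteration 2: components of {Rod} -> Clip = 2*1 = 2, Gizmo = 2*5 = 10.
Iteration 3: components of {Clip,Gizmo} -> Cover = 10*3 = 30.
Iteration 4: no further components; recursion stops.
Total rows emitted: 5.

5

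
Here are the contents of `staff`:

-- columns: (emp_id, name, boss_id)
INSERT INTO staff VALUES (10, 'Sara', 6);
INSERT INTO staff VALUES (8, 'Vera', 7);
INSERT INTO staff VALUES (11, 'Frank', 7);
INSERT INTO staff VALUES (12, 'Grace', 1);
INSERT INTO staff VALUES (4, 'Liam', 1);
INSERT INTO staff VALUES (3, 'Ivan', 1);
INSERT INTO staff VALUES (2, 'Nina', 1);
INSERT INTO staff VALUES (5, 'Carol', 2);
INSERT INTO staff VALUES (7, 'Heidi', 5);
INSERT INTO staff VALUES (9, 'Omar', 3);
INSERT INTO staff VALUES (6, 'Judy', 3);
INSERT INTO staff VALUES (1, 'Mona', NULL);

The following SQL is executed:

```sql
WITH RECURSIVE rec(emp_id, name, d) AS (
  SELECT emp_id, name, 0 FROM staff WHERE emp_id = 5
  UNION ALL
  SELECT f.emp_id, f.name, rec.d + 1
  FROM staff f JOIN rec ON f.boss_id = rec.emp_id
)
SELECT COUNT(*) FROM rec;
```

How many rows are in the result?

4

Base: emp_id=5 (Carol) at d 0.
Iteration 1: rows with boss_id in {5} -> Heidi (id 7, d 1).
Iteration 2: rows with boss_id in {7} -> Vera (id 8, d 2), Frank (id 11, d 2).
Iteration 3: no rows with boss_id in {8,11}; recursion stops.
Total rows emitted: 4.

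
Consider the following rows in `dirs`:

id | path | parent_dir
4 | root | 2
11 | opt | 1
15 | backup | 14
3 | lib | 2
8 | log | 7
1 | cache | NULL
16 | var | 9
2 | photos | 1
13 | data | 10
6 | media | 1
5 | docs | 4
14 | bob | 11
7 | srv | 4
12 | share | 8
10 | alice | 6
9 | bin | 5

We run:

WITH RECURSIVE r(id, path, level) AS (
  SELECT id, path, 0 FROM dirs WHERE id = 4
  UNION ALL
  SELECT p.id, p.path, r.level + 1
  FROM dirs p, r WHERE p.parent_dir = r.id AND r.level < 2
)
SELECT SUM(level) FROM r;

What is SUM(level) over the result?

6

Base: id=4 (root) at level 0.
Iteration 1: rows with parent_dir in {4} -> docs (id 5, level 1), srv (id 7, level 1).
Iteration 2: rows with parent_dir in {5,7} -> log (id 8, level 2), bin (id 9, level 2).
Iteration 3: level < 2 fails for all current rows; recursion stops.
SUM(level) = 0 + 1 + 1 + 2 + 2 = 6.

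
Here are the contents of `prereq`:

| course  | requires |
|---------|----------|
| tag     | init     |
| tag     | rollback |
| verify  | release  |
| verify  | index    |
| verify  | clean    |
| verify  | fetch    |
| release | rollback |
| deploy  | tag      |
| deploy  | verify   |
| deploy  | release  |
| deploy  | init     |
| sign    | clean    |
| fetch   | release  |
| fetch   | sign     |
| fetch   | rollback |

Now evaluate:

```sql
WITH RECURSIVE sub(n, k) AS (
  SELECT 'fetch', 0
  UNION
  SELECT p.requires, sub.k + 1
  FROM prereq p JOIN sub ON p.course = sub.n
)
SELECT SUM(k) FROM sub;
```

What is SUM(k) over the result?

Base: (fetch, k=0).
Iteration 1: edges from {fetch} -> (release, k=1), (rollback, k=1), (sign, k=1).
Iteration 2: edges from {release,rollback,sign} -> (clean, k=2), (rollback, k=2).
Iteration 3: no outgoing edges from {clean,rollback}; recursion stops.
SUM(k) = 0 + 1 + 1 + 1 + 2 + 2 = 7.

7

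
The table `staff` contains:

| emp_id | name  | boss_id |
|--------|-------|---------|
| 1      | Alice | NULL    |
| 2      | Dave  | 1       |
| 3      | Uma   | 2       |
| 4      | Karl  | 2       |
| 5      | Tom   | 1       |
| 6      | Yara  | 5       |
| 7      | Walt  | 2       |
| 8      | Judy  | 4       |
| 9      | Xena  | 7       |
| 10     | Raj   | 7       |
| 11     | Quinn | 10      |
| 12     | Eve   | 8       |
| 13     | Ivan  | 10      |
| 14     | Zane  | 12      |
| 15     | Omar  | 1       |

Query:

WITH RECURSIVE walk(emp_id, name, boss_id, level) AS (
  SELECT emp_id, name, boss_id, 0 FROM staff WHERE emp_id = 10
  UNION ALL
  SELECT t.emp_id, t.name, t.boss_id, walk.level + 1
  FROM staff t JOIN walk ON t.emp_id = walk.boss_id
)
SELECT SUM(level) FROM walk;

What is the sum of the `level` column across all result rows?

Base: emp_id=10 (Raj), boss_id=7, level 0.
Iteration 1: join on emp_id=7 -> Walt (id 7, boss_id=2, level 1).
Iteration 2: join on emp_id=2 -> Dave (id 2, boss_id=1, level 2).
Iteration 3: join on emp_id=1 -> Alice (id 1, boss_id=NULL, level 3).
Iteration 4: boss_id is NULL; no match; recursion stops.
SUM(level) = 0 + 1 + 2 + 3 = 6.

6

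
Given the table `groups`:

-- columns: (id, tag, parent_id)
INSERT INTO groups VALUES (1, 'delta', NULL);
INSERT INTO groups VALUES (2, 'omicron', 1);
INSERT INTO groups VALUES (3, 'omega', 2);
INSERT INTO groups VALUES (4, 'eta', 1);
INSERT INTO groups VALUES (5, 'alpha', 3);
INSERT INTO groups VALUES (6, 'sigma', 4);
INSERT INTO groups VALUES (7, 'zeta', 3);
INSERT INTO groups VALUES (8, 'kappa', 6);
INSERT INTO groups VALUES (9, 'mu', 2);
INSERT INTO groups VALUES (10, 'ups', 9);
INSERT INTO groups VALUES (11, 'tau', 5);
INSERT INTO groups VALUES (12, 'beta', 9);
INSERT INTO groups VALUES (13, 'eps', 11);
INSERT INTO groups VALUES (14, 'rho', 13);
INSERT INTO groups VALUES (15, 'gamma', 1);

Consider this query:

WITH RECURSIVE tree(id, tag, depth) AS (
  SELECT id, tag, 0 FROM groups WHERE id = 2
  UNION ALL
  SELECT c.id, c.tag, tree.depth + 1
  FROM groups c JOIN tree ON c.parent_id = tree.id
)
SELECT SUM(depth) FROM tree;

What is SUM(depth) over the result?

Base: id=2 (omicron) at depth 0.
Iteration 1: rows with parent_id in {2} -> omega (id 3, depth 1), mu (id 9, depth 1).
Iteration 2: rows with parent_id in {3,9} -> alpha (id 5, depth 2), zeta (id 7, depth 2), ups (id 10, depth 2), beta (id 12, depth 2).
Iteration 3: rows with parent_id in {5,7,10,12} -> tau (id 11, depth 3).
Iteration 4: rows with parent_id in {11} -> eps (id 13, depth 4).
Iteration 5: rows with parent_id in {13} -> rho (id 14, depth 5).
Iteration 6: no rows with parent_id in {14}; recursion stops.
SUM(depth) = 0 + 1 + 1 + 2 + 2 + 2 + 2 + 3 + 4 + 5 = 22.

22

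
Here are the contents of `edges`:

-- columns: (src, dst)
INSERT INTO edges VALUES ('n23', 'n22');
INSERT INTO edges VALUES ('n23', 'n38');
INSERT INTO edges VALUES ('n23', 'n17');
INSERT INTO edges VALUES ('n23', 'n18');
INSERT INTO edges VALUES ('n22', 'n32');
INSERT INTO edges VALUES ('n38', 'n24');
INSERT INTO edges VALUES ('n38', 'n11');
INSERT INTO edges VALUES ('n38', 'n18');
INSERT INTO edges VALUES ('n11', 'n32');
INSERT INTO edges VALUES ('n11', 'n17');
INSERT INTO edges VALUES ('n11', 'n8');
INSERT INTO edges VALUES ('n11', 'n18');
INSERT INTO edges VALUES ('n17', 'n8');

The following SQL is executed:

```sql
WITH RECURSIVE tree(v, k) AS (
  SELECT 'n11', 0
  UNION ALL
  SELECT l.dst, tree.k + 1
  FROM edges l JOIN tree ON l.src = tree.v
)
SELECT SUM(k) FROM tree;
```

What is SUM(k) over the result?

Base: (n11, k=0).
Iteration 1: edges from {n11} -> (n17, k=1), (n18, k=1), (n32, k=1), (n8, k=1).
Iteration 2: edges from {n17,n18,n32,n8} -> (n8, k=2).
Iteration 3: no outgoing edges from {n8}; recursion stops.
SUM(k) = 0 + 1 + 1 + 1 + 1 + 2 = 6.

6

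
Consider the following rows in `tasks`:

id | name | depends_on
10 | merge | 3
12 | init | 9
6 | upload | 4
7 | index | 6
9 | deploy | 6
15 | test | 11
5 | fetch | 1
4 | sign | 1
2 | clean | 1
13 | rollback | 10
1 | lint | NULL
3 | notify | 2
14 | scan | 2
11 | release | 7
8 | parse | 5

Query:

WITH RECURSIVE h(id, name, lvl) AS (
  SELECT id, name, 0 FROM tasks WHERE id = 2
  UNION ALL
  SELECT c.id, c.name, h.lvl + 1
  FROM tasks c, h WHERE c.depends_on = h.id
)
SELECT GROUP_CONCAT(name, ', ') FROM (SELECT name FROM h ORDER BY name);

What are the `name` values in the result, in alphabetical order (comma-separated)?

clean, merge, notify, rollback, scan

Base: id=2 (clean) at lvl 0.
Iteration 1: rows with depends_on in {2} -> notify (id 3, lvl 1), scan (id 14, lvl 1).
Iteration 2: rows with depends_on in {3,14} -> merge (id 10, lvl 2).
Iteration 3: rows with depends_on in {10} -> rollback (id 13, lvl 3).
Iteration 4: no rows with depends_on in {13}; recursion stops.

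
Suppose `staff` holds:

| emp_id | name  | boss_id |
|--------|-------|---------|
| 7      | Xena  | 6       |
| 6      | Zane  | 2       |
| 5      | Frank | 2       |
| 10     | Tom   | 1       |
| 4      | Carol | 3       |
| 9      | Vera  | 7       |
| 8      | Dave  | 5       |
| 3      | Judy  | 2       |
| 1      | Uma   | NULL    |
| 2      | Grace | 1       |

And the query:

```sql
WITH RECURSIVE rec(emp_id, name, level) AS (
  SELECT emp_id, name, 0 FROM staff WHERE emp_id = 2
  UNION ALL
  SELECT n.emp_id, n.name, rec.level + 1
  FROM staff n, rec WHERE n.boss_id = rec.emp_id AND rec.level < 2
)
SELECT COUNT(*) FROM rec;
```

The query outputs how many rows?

7

Base: emp_id=2 (Grace) at level 0.
Iteration 1: rows with boss_id in {2} -> Judy (id 3, level 1), Frank (id 5, level 1), Zane (id 6, level 1).
Iteration 2: rows with boss_id in {3,5,6} -> Carol (id 4, level 2), Xena (id 7, level 2), Dave (id 8, level 2).
Iteration 3: level < 2 fails for all current rows; recursion stops.
Total rows emitted: 7.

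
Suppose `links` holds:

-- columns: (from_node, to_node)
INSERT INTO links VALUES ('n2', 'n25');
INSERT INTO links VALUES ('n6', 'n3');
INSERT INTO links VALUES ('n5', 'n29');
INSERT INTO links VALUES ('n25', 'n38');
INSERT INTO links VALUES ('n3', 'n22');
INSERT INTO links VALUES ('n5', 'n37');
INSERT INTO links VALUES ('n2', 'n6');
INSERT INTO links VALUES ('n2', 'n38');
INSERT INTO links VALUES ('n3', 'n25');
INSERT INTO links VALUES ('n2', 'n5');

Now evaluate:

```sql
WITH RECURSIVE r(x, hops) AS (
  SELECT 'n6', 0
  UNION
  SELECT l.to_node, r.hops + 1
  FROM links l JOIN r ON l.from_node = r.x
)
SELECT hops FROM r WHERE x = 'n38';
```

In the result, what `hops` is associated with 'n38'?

3

Base: (n6, hops=0).
Iteration 1: edges from {n6} -> (n3, hops=1).
Iteration 2: edges from {n3} -> (n22, hops=2), (n25, hops=2).
Iteration 3: edges from {n22,n25} -> (n38, hops=3).
Iteration 4: no outgoing edges from {n38}; recursion stops.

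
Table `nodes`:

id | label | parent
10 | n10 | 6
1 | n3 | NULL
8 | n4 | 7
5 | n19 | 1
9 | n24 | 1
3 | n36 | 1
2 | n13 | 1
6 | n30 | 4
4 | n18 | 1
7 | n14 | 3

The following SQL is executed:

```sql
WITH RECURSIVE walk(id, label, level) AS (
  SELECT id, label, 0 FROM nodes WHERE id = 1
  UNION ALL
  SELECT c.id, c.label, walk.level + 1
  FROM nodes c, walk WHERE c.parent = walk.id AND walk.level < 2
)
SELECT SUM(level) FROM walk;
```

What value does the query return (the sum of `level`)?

9

Base: id=1 (n3) at level 0.
Iteration 1: rows with parent in {1} -> n13 (id 2, level 1), n36 (id 3, level 1), n18 (id 4, level 1), n19 (id 5, level 1), n24 (id 9, level 1).
Iteration 2: rows with parent in {2,3,4,5,9} -> n30 (id 6, level 2), n14 (id 7, level 2).
Iteration 3: level < 2 fails for all current rows; recursion stops.
SUM(level) = 0 + 1 + 1 + 1 + 1 + 1 + 2 + 2 = 9.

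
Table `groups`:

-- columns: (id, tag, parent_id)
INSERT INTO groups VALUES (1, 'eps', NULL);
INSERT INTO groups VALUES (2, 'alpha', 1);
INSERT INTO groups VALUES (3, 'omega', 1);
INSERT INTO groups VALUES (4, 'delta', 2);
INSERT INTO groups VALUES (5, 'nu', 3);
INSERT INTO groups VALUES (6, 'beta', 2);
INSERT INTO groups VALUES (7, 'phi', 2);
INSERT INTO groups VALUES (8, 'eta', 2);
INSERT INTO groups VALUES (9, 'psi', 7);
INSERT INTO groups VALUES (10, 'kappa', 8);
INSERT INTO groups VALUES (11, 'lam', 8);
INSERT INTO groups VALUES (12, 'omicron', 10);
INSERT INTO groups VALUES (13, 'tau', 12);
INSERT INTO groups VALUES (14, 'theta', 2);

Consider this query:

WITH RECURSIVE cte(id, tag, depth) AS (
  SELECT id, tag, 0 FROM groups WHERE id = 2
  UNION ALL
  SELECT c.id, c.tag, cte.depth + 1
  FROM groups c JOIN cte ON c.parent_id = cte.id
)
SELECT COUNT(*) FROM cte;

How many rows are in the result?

Base: id=2 (alpha) at depth 0.
Iteration 1: rows with parent_id in {2} -> delta (id 4, depth 1), beta (id 6, depth 1), phi (id 7, depth 1), eta (id 8, depth 1), theta (id 14, depth 1).
Iteration 2: rows with parent_id in {4,6,7,8,14} -> psi (id 9, depth 2), kappa (id 10, depth 2), lam (id 11, depth 2).
Iteration 3: rows with parent_id in {9,10,11} -> omicron (id 12, depth 3).
Iteration 4: rows with parent_id in {12} -> tau (id 13, depth 4).
Iteration 5: no rows with parent_id in {13}; recursion stops.
Total rows emitted: 11.

11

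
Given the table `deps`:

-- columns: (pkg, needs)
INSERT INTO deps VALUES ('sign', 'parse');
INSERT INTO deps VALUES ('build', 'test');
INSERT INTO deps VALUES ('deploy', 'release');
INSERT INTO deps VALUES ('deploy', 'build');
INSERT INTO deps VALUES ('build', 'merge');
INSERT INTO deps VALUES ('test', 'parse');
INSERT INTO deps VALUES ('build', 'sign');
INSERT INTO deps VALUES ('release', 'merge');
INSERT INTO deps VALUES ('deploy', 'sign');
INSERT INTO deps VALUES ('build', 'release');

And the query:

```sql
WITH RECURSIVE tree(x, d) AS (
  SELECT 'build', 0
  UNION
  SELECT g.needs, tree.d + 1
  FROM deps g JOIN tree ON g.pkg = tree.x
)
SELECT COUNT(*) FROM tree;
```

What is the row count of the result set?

7

Base: (build, d=0).
Iteration 1: edges from {build} -> (merge, d=1), (release, d=1), (sign, d=1), (test, d=1).
Iteration 2: edges from {merge,release,sign,test} -> (merge, d=2), (parse, d=2). [UNION drops 1 duplicate row(s)]
Iteration 3: no outgoing edges from {merge,parse}; recursion stops.
Total rows emitted: 7.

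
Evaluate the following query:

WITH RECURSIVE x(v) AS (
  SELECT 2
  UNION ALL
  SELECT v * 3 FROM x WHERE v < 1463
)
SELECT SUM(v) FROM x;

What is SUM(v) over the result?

6560

Base: v=2.
Iteration 1: 2 < 1463 holds -> v = 2 * 3 = 6.
Iteration 2: 6 < 1463 holds -> v = 6 * 3 = 18.
Iteration 3: 18 < 1463 holds -> v = 18 * 3 = 54.
Iteration 4: 54 < 1463 holds -> v = 54 * 3 = 162.
Iteration 5: 162 < 1463 holds -> v = 162 * 3 = 486.
Iteration 6: 486 < 1463 holds -> v = 486 * 3 = 1458.
Iteration 7: 1458 < 1463 holds -> v = 1458 * 3 = 4374.
Iteration 8: 4374 < 1463 fails; recursion stops.
SUM(v) = 2 + 6 + 18 + 54 + 162 + 486 + 1458 + 4374 = 6560.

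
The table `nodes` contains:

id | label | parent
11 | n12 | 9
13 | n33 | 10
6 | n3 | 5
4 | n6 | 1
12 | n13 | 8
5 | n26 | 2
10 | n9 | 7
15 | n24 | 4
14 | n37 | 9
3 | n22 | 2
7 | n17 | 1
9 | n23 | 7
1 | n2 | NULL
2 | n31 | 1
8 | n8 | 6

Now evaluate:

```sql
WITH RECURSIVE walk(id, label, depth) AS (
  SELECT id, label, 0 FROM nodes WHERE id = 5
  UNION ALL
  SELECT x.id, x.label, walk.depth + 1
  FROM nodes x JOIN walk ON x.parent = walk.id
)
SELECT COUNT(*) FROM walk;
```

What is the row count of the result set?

Base: id=5 (n26) at depth 0.
Iteration 1: rows with parent in {5} -> n3 (id 6, depth 1).
Iteration 2: rows with parent in {6} -> n8 (id 8, depth 2).
Iteration 3: rows with parent in {8} -> n13 (id 12, depth 3).
Iteration 4: no rows with parent in {12}; recursion stops.
Total rows emitted: 4.

4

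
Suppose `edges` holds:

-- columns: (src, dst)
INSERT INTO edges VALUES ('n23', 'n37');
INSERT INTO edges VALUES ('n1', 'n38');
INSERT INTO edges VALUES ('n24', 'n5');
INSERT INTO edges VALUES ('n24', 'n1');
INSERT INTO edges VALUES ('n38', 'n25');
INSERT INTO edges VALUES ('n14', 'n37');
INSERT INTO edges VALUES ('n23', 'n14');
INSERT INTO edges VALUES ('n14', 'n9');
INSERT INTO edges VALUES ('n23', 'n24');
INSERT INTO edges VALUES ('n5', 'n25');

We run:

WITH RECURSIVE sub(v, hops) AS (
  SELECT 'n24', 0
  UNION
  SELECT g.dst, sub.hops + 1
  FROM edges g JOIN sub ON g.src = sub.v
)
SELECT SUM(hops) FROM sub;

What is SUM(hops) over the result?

Base: (n24, hops=0).
Iteration 1: edges from {n24} -> (n1, hops=1), (n5, hops=1).
Iteration 2: edges from {n1,n5} -> (n25, hops=2), (n38, hops=2).
Iteration 3: edges from {n25,n38} -> (n25, hops=3).
Iteration 4: no outgoing edges from {n25}; recursion stops.
SUM(hops) = 0 + 1 + 1 + 2 + 2 + 3 = 9.

9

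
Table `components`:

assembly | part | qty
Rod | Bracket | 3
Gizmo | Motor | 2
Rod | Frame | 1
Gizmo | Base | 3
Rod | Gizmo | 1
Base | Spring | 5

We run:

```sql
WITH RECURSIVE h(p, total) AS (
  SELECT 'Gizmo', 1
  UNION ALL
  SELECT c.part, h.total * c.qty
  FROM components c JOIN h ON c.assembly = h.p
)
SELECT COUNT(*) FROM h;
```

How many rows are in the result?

4

Base: (Gizmo, total=1).
Iteration 1: components of {Gizmo} -> Base = 1*3 = 3, Motor = 1*2 = 2.
Iteration 2: components of {Base,Motor} -> Spring = 3*5 = 15.
Iteration 3: no further components; recursion stops.
Total rows emitted: 4.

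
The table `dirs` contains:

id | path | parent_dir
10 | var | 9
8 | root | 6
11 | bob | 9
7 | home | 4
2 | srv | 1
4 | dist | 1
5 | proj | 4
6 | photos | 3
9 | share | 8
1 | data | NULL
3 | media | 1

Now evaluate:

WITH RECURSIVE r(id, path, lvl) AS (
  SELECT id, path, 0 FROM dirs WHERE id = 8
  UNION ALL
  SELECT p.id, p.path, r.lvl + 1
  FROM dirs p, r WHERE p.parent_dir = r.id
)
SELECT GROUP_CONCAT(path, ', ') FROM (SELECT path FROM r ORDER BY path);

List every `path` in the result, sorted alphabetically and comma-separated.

bob, root, share, var

Base: id=8 (root) at lvl 0.
Iteration 1: rows with parent_dir in {8} -> share (id 9, lvl 1).
Iteration 2: rows with parent_dir in {9} -> var (id 10, lvl 2), bob (id 11, lvl 2).
Iteration 3: no rows with parent_dir in {10,11}; recursion stops.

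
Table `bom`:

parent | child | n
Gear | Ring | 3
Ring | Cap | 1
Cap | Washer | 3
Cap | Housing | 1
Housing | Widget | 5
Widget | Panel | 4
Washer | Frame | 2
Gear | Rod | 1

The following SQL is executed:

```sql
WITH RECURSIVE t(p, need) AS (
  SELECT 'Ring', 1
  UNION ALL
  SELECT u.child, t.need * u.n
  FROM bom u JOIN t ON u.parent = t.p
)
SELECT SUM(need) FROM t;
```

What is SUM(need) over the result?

Base: (Ring, need=1).
Iteration 1: components of {Ring} -> Cap = 1*1 = 1.
Iteration 2: components of {Cap} -> Housing = 1*1 = 1, Washer = 1*3 = 3.
Iteration 3: components of {Housing,Washer} -> Frame = 3*2 = 6, Widget = 1*5 = 5.
Iteration 4: components of {Frame,Widget} -> Panel = 5*4 = 20.
Iteration 5: no further components; recursion stops.
SUM(need) = 1 + 1 + 3 + 1 + 6 + 5 + 20 = 37.

37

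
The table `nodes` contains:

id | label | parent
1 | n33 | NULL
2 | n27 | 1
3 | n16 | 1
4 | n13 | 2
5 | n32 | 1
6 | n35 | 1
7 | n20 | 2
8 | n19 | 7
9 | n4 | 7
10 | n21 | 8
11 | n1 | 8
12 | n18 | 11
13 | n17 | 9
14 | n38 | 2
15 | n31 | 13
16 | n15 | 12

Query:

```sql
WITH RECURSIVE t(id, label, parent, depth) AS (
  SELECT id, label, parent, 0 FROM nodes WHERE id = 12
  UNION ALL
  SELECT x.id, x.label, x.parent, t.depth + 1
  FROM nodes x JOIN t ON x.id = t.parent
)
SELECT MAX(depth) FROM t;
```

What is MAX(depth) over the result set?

Base: id=12 (n18), parent=11, depth 0.
Iteration 1: join on id=11 -> n1 (id 11, parent=8, depth 1).
Iteration 2: join on id=8 -> n19 (id 8, parent=7, depth 2).
Iteration 3: join on id=7 -> n20 (id 7, parent=2, depth 3).
Iteration 4: join on id=2 -> n27 (id 2, parent=1, depth 4).
Iteration 5: join on id=1 -> n33 (id 1, parent=NULL, depth 5).
Iteration 6: parent is NULL; no match; recursion stops.
depth values: 0, 1, 2, 3, 4, 5; the maximum is 5.

5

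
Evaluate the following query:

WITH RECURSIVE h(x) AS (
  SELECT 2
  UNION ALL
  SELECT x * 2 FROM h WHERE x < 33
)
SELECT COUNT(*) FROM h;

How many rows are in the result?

6

Base: x=2.
Iteration 1: 2 < 33 holds -> x = 2 * 2 = 4.
Iteration 2: 4 < 33 holds -> x = 4 * 2 = 8.
Iteration 3: 8 < 33 holds -> x = 8 * 2 = 16.
Iteration 4: 16 < 33 holds -> x = 16 * 2 = 32.
Iteration 5: 32 < 33 holds -> x = 32 * 2 = 64.
Iteration 6: 64 < 33 fails; recursion stops.
Total rows emitted: 6.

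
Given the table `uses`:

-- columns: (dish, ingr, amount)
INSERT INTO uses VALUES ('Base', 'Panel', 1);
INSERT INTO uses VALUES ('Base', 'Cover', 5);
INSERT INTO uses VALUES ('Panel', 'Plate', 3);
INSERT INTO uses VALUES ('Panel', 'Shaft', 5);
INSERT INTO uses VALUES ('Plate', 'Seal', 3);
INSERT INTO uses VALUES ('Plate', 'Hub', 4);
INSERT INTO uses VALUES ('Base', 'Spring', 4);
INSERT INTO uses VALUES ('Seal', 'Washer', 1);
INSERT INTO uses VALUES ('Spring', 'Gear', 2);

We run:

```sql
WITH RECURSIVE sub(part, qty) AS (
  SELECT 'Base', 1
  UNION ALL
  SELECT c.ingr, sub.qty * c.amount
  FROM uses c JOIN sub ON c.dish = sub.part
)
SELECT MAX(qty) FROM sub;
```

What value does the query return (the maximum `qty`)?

12

Base: (Base, qty=1).
Iteration 1: components of {Base} -> Cover = 1*5 = 5, Panel = 1*1 = 1, Spring = 1*4 = 4.
Iteration 2: components of {Cover,Panel,Spring} -> Gear = 4*2 = 8, Plate = 1*3 = 3, Shaft = 1*5 = 5.
Iteration 3: components of {Gear,Plate,Shaft} -> Hub = 3*4 = 12, Seal = 3*3 = 9.
Iteration 4: components of {Hub,Seal} -> Washer = 9*1 = 9.
Iteration 5: no further components; recursion stops.
qty values: 1, 1, 5, 4, 3, 5, 8, 9, 12, 9; the maximum is 12.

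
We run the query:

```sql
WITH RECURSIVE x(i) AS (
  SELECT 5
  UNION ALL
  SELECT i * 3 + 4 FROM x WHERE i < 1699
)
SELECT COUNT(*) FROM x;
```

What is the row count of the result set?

Base: i=5.
Iteration 1: 5 < 1699 holds -> i = 5 * 3 + 4 = 19.
Iteration 2: 19 < 1699 holds -> i = 19 * 3 + 4 = 61.
Iteration 3: 61 < 1699 holds -> i = 61 * 3 + 4 = 187.
Iteration 4: 187 < 1699 holds -> i = 187 * 3 + 4 = 565.
Iteration 5: 565 < 1699 holds -> i = 565 * 3 + 4 = 1699.
Iteration 6: 1699 < 1699 fails; recursion stops.
Total rows emitted: 6.

6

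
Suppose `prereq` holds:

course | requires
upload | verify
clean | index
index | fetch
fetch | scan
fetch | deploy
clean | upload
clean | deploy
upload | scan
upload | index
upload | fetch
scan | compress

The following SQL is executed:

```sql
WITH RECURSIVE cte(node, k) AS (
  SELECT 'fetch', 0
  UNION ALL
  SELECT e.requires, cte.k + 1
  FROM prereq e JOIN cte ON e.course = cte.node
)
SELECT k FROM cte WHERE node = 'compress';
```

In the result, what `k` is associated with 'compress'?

2

Base: (fetch, k=0).
Iteration 1: edges from {fetch} -> (deploy, k=1), (scan, k=1).
Iteration 2: edges from {deploy,scan} -> (compress, k=2).
Iteration 3: no outgoing edges from {compress}; recursion stops.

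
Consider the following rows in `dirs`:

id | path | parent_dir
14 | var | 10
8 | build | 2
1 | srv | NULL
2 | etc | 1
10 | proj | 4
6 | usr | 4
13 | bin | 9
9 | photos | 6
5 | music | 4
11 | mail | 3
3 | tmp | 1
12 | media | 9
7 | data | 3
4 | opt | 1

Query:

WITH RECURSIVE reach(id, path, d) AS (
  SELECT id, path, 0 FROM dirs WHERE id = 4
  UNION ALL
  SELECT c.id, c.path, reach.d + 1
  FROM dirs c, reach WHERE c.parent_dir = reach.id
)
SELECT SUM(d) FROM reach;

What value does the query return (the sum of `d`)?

13

Base: id=4 (opt) at d 0.
Iteration 1: rows with parent_dir in {4} -> music (id 5, d 1), usr (id 6, d 1), proj (id 10, d 1).
Iteration 2: rows with parent_dir in {5,6,10} -> photos (id 9, d 2), var (id 14, d 2).
Iteration 3: rows with parent_dir in {9,14} -> media (id 12, d 3), bin (id 13, d 3).
Iteration 4: no rows with parent_dir in {12,13}; recursion stops.
SUM(d) = 0 + 1 + 1 + 1 + 2 + 2 + 3 + 3 = 13.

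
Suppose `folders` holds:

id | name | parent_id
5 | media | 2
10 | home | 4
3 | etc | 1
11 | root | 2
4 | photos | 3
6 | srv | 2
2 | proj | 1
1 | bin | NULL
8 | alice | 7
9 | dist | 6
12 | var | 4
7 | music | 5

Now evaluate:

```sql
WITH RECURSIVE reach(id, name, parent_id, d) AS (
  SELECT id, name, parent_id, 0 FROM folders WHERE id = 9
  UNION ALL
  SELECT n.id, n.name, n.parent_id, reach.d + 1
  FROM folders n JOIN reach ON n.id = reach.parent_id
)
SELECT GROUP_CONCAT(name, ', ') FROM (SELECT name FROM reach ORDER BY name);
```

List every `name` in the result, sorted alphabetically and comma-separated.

bin, dist, proj, srv

Base: id=9 (dist), parent_id=6, d 0.
Iteration 1: join on id=6 -> srv (id 6, parent_id=2, d 1).
Iteration 2: join on id=2 -> proj (id 2, parent_id=1, d 2).
Iteration 3: join on id=1 -> bin (id 1, parent_id=NULL, d 3).
Iteration 4: parent_id is NULL; no match; recursion stops.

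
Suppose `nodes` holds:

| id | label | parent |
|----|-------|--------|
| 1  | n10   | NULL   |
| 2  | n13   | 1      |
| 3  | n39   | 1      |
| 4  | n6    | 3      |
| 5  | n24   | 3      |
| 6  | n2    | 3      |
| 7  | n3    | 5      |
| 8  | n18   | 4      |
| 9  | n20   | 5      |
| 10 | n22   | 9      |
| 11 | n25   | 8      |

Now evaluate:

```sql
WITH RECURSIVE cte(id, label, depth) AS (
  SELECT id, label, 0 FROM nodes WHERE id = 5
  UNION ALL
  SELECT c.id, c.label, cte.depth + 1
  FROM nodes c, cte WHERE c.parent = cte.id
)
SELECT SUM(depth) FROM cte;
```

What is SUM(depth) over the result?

Base: id=5 (n24) at depth 0.
Iteration 1: rows with parent in {5} -> n3 (id 7, depth 1), n20 (id 9, depth 1).
Iteration 2: rows with parent in {7,9} -> n22 (id 10, depth 2).
Iteration 3: no rows with parent in {10}; recursion stops.
SUM(depth) = 0 + 1 + 1 + 2 = 4.

4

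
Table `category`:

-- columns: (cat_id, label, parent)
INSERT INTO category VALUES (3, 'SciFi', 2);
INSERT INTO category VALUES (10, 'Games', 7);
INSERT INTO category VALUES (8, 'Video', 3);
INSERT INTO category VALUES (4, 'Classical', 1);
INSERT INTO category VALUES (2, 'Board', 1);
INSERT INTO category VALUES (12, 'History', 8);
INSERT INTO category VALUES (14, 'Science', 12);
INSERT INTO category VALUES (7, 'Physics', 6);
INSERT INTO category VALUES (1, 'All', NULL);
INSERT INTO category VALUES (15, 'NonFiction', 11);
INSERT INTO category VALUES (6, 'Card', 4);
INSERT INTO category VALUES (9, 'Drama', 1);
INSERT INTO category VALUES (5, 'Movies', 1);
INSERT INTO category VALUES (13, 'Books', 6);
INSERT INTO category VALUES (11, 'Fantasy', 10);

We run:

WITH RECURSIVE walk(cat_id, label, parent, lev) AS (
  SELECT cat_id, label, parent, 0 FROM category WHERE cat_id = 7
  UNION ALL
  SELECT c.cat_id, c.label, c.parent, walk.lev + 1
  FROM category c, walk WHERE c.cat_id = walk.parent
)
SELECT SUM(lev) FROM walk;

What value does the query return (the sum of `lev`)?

Base: cat_id=7 (Physics), parent=6, lev 0.
Iteration 1: join on cat_id=6 -> Card (id 6, parent=4, lev 1).
Iteration 2: join on cat_id=4 -> Classical (id 4, parent=1, lev 2).
Iteration 3: join on cat_id=1 -> All (id 1, parent=NULL, lev 3).
Iteration 4: parent is NULL; no match; recursion stops.
SUM(lev) = 0 + 1 + 2 + 3 = 6.

6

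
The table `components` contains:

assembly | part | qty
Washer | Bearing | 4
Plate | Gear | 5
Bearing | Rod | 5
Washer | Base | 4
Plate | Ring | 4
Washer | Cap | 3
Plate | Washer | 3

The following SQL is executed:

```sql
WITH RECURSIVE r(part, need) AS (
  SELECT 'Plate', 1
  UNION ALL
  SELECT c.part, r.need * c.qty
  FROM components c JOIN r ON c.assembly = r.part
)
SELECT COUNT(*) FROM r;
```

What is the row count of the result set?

8

Base: (Plate, need=1).
Iteration 1: components of {Plate} -> Gear = 1*5 = 5, Ring = 1*4 = 4, Washer = 1*3 = 3.
Iteration 2: components of {Gear,Ring,Washer} -> Base = 3*4 = 12, Bearing = 3*4 = 12, Cap = 3*3 = 9.
Iteration 3: components of {Base,Bearing,Cap} -> Rod = 12*5 = 60.
Iteration 4: no further components; recursion stops.
Total rows emitted: 8.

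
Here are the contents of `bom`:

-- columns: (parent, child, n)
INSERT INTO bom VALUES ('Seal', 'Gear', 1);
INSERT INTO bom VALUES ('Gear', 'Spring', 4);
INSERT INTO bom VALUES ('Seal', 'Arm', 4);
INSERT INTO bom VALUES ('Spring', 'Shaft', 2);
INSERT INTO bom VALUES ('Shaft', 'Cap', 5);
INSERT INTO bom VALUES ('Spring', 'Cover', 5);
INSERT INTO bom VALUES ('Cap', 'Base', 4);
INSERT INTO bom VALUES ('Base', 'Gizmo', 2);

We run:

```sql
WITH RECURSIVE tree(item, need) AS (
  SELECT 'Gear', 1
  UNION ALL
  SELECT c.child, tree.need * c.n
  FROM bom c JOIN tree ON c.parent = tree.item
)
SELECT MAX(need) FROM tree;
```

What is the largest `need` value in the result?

320

Base: (Gear, need=1).
Iteration 1: components of {Gear} -> Spring = 1*4 = 4.
Iteration 2: components of {Spring} -> Cover = 4*5 = 20, Shaft = 4*2 = 8.
Iteration 3: components of {Cover,Shaft} -> Cap = 8*5 = 40.
Iteration 4: components of {Cap} -> Base = 40*4 = 160.
Iteration 5: components of {Base} -> Gizmo = 160*2 = 320.
Iteration 6: no further components; recursion stops.
need values: 1, 4, 8, 20, 40, 160, 320; the maximum is 320.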